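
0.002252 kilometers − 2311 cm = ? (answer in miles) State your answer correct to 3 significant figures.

-0.0130 miles

0.002252 km = 0.00139933 mi and 2311 cm = 0.0143599 mi.
0.00139933 − 0.0143599 ≈ -0.0130 mi.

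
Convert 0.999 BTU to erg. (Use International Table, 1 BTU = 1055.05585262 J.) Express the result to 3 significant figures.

1.05e+10 ergs

1 BTU = 1.05506e+10 ergs.
Then 0.999 × 1.05506e+10 ≈ 1.05e+10 erg.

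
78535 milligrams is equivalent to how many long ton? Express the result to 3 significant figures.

1 milligram = 9.84207 × 10^-10 long ton.
Then 78535 × 9.84207 × 10^-10 ≈ 7.73 × 10^-5 long ton.

7.73 × 10^-5 long ton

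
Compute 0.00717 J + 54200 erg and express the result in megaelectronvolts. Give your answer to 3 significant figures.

0.00717 J = 4.47516 × 10^10 MeV and 54200 erg = 3.38290 × 10^10 MeV.
4.47516 × 10^10 + 3.38290 × 10^10 ≈ 7.86 × 10^10 MeV.

7.86 × 10^10 MeV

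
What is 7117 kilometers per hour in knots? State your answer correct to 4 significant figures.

1 km/h = 0.539957 kn.
So 7117 × 0.539957 ≈ 3843 kn.

3843 knots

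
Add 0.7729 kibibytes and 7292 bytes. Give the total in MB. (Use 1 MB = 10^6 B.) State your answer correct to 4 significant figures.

0.008083 MB

0.7729 KiB = 0.000791450 MB and 7292 B = 0.00729200 MB.
0.000791450 + 0.00729200 ≈ 0.008083 MB.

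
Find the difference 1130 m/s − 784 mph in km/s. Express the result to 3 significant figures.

1130 m/s = 1.13000 km/s and 784 mph = 0.350479 km/s.
1.13000 − 0.350479 ≈ 0.780 km/s.

0.780 km/s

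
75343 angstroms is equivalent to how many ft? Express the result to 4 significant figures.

2.472 × 10^-5 ft

1 angstrom = 3.28084 × 10^-10 feet.
Then 75343 × 3.28084 × 10^-10 ≈ 2.472 × 10^-5 ft.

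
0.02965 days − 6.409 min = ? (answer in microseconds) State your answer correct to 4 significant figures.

0.02965 d = 2.56176 × 10^9 μs and 6.409 min = 3.84540 × 10^8 μs.
2.56176 × 10^9 − 3.84540 × 10^8 ≈ 2.177 × 10^9 μs.

2.177 × 10^9 μs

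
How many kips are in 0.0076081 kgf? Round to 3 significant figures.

1.68e-5 kip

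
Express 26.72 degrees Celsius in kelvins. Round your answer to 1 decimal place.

K = °C + 273.15.
Applying the formula gives 299.9 K.

299.9 kelvins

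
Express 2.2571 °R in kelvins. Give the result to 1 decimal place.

°R = K × 9/5.
Applying the formula gives 1.3 K.

1.3 K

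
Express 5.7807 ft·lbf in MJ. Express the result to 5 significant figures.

7.8376 × 10^-6 MJ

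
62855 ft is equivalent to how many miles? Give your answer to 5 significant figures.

11.904 mi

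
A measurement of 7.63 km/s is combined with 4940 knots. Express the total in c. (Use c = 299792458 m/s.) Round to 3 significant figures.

3.39e-5 c

7.63 km/s = 2.54509e-5 c and 4940 kn = 8.47705e-6 c.
2.54509e-5 + 8.47705e-6 ≈ 3.39e-5 c.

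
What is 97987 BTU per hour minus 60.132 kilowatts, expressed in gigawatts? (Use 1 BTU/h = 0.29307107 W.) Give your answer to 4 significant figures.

97987 BTU/h = 2.87172 × 10^-5 GW and 60.132 kW = 6.01320 × 10^-5 GW.
2.87172 × 10^-5 − 6.01320 × 10^-5 ≈ -3.141 × 10^-5 GW.

-3.141 × 10^-5 GW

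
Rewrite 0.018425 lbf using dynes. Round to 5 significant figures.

1 pound-force = 444822 dynes.
Then 0.018425 × 444822 ≈ 8195.8 dyn.

8195.8 dynes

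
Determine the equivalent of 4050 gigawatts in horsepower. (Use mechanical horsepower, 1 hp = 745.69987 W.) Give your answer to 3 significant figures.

5.43e+9 horsepower

1 GW = 1.34102e+6 hp.
4050 × 1.34102e+6 ≈ 5.43e+9 hp.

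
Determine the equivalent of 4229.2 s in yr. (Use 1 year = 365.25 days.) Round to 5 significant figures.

1 s = 3.16881 × 10^-8 yr.
So 4229.2 × 3.16881 × 10^-8 ≈ 0.00013402 yr.

0.00013402 yr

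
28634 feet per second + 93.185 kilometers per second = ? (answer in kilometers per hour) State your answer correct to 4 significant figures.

28634 ft/s = 31419.5 km/h and 93.185 km/s = 335466 km/h.
31419.5 + 335466 ≈ 366900 km/h.

366900 km/h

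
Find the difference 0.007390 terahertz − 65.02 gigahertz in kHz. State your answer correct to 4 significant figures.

-5.763e+7 kilohertz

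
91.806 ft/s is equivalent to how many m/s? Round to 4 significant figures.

27.98 m/s

1 ft/s = 0.304800 meters per second.
So 91.806 × 0.304800 ≈ 27.98 m/s.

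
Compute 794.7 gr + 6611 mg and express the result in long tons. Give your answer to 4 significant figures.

5.719 × 10^-5 long tons

794.7 gr = 5.06824 × 10^-5 long ton and 6611 mg = 6.50659 × 10^-6 long ton.
5.06824 × 10^-5 + 6.50659 × 10^-6 ≈ 5.719 × 10^-5 long ton.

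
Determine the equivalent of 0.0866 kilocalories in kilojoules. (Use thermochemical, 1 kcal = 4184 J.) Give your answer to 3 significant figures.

0.362 kJ

1 kilocalorie = 4.18400 kilojoules.
0.0866 × 4.18400 ≈ 0.362 kJ.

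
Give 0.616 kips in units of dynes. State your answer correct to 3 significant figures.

1 kip = 4.44822 × 10^8 dyn.
Then 0.616 × 4.44822 × 10^8 ≈ 2.74 × 10^8 dyn.

2.74 × 10^8 dyn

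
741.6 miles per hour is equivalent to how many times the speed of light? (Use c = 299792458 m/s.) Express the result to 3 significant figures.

1 mile per hour = 1.49116e-9 c.
So 741.6 × 1.49116e-9 ≈ 1.11e-6 c.

1.11e-6 c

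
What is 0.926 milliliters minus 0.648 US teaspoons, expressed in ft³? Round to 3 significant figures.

-8.01e-5 ft³

0.926 mL = 3.27014e-5 ft³ and 0.648 US tsp = 0.000112793 ft³.
3.27014e-5 − 0.000112793 ≈ -8.01e-5 ft³.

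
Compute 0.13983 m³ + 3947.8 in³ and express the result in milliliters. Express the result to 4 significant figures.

204500 milliliters

0.13983 m³ = 139830 mL and 3947.8 in³ = 64692.9 mL.
139830 + 64692.9 ≈ 204500 mL.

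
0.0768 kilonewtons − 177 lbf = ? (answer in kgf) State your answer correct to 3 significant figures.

-72.5 kgf

0.0768 kN = 7.83142 kgf and 177 lbf = 80.2858 kgf.
7.83142 − 80.2858 ≈ -72.5 kgf.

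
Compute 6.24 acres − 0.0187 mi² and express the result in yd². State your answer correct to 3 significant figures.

-27700 square yards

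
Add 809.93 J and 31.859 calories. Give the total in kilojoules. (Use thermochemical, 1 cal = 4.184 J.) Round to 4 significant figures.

809.93 J = 0.809930 kJ and 31.859 cal = 0.133298 kJ.
0.809930 + 0.133298 ≈ 0.9432 kJ.

0.9432 kilojoules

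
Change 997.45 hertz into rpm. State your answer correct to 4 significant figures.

1 Hz = 60.0000 rpm.
Thus 997.45 × 60.0000 ≈ 59850 rpm.

59850 rpm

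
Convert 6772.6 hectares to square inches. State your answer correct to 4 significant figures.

1.050 × 10^11 square inches

1 hectare = 1.55000 × 10^7 square inches.
So 6772.6 × 1.55000 × 10^7 ≈ 1.050 × 10^11 in².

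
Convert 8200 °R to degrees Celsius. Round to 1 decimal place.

4282.4 degrees Celsius

°R = (°C + 273.15) × 9/5.
Applying the formula gives 4282.4 °C.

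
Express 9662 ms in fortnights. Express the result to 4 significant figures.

1 millisecond = 8.26720e-10 fortnight.
Then 9662 × 8.26720e-10 ≈ 7.988e-6 fortnight.

7.988e-6 fortnight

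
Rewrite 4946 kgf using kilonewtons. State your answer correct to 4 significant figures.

1 kilogram-force = 0.00980665 kN.
4946 × 0.00980665 ≈ 48.50 kN.

48.50 kN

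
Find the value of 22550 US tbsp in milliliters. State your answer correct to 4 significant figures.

1 US tbsp = 14.7868 milliliters.
Then 22550 × 14.7868 ≈ 333400 mL.

333400 milliliters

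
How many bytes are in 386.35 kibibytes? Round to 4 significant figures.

395600 bytes

1 KiB = 1024.00 bytes.
386.35 × 1024.00 ≈ 395600 B.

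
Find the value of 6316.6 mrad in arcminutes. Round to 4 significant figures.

21710 arcmin

1 milliradian = 3.43775 arcminutes.
Thus 6316.6 × 3.43775 ≈ 21710 arcmin.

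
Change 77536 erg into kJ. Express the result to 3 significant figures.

1 erg = 1.00000e-10 kilojoules.
Then 77536 × 1.00000e-10 ≈ 7.75e-6 kJ.

7.75e-6 kJ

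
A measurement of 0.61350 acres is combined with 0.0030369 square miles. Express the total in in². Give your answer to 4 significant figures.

0.61350 acre = 3.84826e+6 in² and 0.0030369 mi² = 1.21916e+7 in².
3.84826e+6 + 1.21916e+7 ≈ 1.604e+7 in².

1.604e+7 square inches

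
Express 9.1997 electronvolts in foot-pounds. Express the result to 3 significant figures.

1 eV = 1.18170e-19 ft·lbf.
Then 9.1997 × 1.18170e-19 ≈ 1.09e-18 ft·lbf.

1.09e-18 ft·lbf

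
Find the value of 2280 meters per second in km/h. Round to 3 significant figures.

1 m/s = 3.60000 kilometers per hour.
So 2280 × 3.60000 ≈ 8210 km/h.

8210 km/h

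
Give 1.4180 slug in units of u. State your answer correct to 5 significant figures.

1.2462e+28 atomic mass units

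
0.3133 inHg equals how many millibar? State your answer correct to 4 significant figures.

1 inHg = 33.8639 mbar.
Thus 0.3133 × 33.8639 ≈ 10.61 mbar.

10.61 mbar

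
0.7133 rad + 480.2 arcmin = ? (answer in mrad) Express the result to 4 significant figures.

0.7133 rad = 713.300 mrad and 480.2 arcmin = 139.685 mrad.
713.300 + 139.685 ≈ 853.0 mrad.

853.0 mrad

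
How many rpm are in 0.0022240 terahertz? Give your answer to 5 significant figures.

1.3344e+11 revolutions per minute

1 terahertz = 6.00000e+13 rpm.
Then 0.0022240 × 6.00000e+13 ≈ 1.3344e+11 rpm.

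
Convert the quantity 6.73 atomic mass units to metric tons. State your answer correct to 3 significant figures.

1.12 × 10^-29 t

1 u = 1.66054 × 10^-30 metric tons.
Then 6.73 × 1.66054 × 10^-30 ≈ 1.12 × 10^-29 t.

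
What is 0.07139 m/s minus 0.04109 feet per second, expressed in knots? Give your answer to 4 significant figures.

0.1144 knots

0.07139 m/s = 0.138771 kn and 0.04109 ft/s = 0.0243452 kn.
0.138771 − 0.0243452 ≈ 0.1144 kn.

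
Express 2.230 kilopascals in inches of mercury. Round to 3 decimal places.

0.659 inHg

1 kPa = 0.295300 inHg.
Then 2.230 × 0.295300 ≈ 0.659 inHg.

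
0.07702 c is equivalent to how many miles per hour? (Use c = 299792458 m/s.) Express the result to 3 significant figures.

1 c = 6.70617e+8 mph.
Thus 0.07702 × 6.70617e+8 ≈ 5.17e+7 mph.

5.17e+7 mph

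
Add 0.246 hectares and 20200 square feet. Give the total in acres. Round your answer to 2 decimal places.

1.07 acre

0.246 ha = 0.607879 acre and 20200 ft² = 0.463728 acre.
0.607879 + 0.463728 ≈ 1.07 acre.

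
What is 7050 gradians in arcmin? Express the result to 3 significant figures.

1 gradian = 54.0000 arcminutes.
7050 × 54.0000 ≈ 381000 arcmin.

381000 arcminutes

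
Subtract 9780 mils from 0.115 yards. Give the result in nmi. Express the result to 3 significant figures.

-7.74 × 10^-5 nautical miles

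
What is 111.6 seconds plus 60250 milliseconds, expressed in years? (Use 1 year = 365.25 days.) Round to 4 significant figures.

5.446 × 10^-6 yr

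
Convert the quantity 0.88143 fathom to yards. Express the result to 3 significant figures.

1 fathom = 2.00000 yd.
So 0.88143 × 2.00000 ≈ 1.76 yd.

1.76 yd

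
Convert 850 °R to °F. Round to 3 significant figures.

390 °F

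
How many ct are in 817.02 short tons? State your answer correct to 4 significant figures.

1 short ton = 4.53592e+6 carats.
So 817.02 × 4.53592e+6 ≈ 3.706e+9 ct.

3.706e+9 ct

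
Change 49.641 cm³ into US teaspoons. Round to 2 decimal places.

1 cm³ = 0.202884 US tsp.
Thus 49.641 × 0.202884 ≈ 10.07 US tsp.

10.07 US teaspoons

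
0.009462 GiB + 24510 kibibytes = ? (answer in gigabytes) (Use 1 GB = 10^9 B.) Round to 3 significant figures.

0.0353 GB

0.009462 GiB = 0.0101597 GB and 24510 KiB = 0.0250982 GB.
0.0101597 + 0.0250982 ≈ 0.0353 GB.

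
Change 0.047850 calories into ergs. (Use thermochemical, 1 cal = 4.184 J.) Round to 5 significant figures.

1 calorie = 4.18400e+7 ergs.
Thus 0.047850 × 4.18400e+7 ≈ 2.0020e+6 erg.

2.0020e+6 erg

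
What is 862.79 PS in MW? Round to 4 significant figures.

1 metric horsepower = 0.000735499 MW.
Thus 862.79 × 0.000735499 ≈ 0.6346 MW.

0.6346 megawatts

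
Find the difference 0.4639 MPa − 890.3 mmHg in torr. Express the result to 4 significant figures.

0.4639 MPa = 3479.54 torr and 890.3 mmHg = 890.300 torr.
3479.54 − 890.300 ≈ 2589 torr.

2589 torr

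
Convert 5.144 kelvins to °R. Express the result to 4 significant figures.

9.259 degrees Rankine

°R = K × 9/5.
Applying the formula gives 9.259 °R.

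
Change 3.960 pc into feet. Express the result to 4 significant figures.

4.009e+17 feet

1 parsec = 1.01236e+17 feet.
Then 3.960 × 1.01236e+17 ≈ 4.009e+17 ft.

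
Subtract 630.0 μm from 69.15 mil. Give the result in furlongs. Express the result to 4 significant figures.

5.599 × 10^-6 furlong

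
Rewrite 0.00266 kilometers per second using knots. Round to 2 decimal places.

5.17 knots

1 kilometer per second = 1943.84 knots.
So 0.00266 × 1943.84 ≈ 5.17 kn.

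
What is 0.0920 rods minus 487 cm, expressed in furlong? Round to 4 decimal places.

-0.0219 furlongs

0.0920 rod = 0.00230000 furlong and 487 cm = 0.0242086 furlong.
0.00230000 − 0.0242086 ≈ -0.0219 furlong.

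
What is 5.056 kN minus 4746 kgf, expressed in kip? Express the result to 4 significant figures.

5.056 kN = 1.136634 kip and 4746 kgf = 10.46314 kip.
1.136634 − 10.46314 ≈ -9.327 kip.

-9.327 kip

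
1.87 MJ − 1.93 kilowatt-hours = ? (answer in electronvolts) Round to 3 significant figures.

-3.17 × 10^25 electronvolts

1.87 MJ = 1.16716 × 10^25 eV and 1.93 kWh = 4.33660 × 10^25 eV.
1.16716 × 10^25 − 4.33660 × 10^25 ≈ -3.17 × 10^25 eV.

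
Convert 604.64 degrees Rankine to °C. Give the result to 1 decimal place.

62.8 °C

°R = (°C + 273.15) × 9/5.
Applying the formula gives 62.8 °C.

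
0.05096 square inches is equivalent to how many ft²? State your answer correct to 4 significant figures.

0.0003539 ft²

1 square inch = 0.00694444 ft².
Then 0.05096 × 0.00694444 ≈ 0.0003539 ft².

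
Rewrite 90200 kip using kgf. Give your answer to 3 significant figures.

1 kip = 453.592 kilograms-force.
Then 90200 × 453.592 ≈ 4.09e+7 kgf.

4.09e+7 kilograms-force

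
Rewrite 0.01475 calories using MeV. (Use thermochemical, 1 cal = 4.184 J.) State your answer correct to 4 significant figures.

1 calorie = 2.61145e+13 MeV.
So 0.01475 × 2.61145e+13 ≈ 3.852e+11 MeV.

3.852e+11 megaelectronvolts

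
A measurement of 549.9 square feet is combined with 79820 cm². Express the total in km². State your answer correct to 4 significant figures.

549.9 ft² = 5.10874 × 10^-5 km² and 79820 cm² = 7.98200 × 10^-6 km².
5.10874 × 10^-5 + 7.98200 × 10^-6 ≈ 5.907 × 10^-5 km².

5.907 × 10^-5 square kilometers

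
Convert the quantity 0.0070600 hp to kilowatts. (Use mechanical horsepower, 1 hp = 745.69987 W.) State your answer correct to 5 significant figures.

0.0052646 kW

1 horsepower = 0.745700 kilowatts.
0.0070600 × 0.745700 ≈ 0.0052646 kW.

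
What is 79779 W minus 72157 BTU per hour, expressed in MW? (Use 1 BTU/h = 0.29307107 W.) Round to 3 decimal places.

0.059 megawatts

79779 W = 0.0797790 MW and 72157 BTU/h = 0.0211471 MW.
0.0797790 − 0.0211471 ≈ 0.059 MW.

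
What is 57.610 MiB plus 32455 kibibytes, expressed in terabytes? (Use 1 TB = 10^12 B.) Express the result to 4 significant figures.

9.364 × 10^-5 terabytes

57.610 MiB = 6.04085 × 10^-5 TB and 32455 KiB = 3.32339 × 10^-5 TB.
6.04085 × 10^-5 + 3.32339 × 10^-5 ≈ 9.364 × 10^-5 TB.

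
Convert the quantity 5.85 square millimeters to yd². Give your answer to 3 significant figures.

7.00e-6 square yards

1 mm² = 1.19599e-6 yd².
So 5.85 × 1.19599e-6 ≈ 7.00e-6 yd².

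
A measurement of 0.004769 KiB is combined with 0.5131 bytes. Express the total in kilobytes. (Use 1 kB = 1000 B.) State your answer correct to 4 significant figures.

0.004769 KiB = 0.00488346 kB and 0.5131 B = 0.000513100 kB.
0.00488346 + 0.000513100 ≈ 0.005397 kB.

0.005397 kB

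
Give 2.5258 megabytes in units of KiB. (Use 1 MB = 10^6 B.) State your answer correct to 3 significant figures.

1 megabyte = 976.5625 kibibytes.
2.5258 × 976.5625 ≈ 2470 KiB.

2470 KiB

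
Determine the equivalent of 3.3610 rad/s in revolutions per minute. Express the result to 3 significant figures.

1 rad/s = 9.54930 rpm.
3.3610 × 9.54930 ≈ 32.1 rpm.

32.1 revolutions per minute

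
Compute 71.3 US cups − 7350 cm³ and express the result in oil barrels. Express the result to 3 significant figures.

0.0599 oil barrels

71.3 US cup = 0.106101 bbl and 7350 cm³ = 0.0462301 bbl.
0.106101 − 0.0462301 ≈ 0.0599 bbl.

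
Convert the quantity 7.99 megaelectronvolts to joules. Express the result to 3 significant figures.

1.28e-12 J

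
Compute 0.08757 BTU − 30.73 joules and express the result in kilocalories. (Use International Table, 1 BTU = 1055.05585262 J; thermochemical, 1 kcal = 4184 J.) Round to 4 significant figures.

0.01474 kcal

0.08757 BTU = 0.0220820 kcal and 30.73 J = 0.00734465 kcal.
0.0220820 − 0.00734465 ≈ 0.01474 kcal.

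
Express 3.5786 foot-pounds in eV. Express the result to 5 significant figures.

1 ft·lbf = 8.46235e+18 electronvolts.
Then 3.5786 × 8.46235e+18 ≈ 3.0283e+19 eV.

3.0283e+19 electronvolts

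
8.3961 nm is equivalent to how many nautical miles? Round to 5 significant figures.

4.5335 × 10^-12 nmi

1 nanometer = 5.39957 × 10^-13 nautical miles.
Thus 8.3961 × 5.39957 × 10^-13 ≈ 4.5335 × 10^-12 nmi.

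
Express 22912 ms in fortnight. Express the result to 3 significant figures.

1.89 × 10^-5 fortnight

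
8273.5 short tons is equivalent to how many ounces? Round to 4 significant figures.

2.648 × 10^8 oz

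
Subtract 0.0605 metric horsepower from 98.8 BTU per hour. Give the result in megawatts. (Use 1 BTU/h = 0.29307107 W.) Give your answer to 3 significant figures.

98.8 BTU/h = 2.89554 × 10^-5 MW and 0.0605 PS = 4.44977 × 10^-5 MW.
2.89554 × 10^-5 − 4.44977 × 10^-5 ≈ -1.55 × 10^-5 MW.

-1.55 × 10^-5 MW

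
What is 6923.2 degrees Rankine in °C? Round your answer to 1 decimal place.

°R = (°C + 273.15) × 9/5.
Applying the formula gives 3573.1 °C.

3573.1 °C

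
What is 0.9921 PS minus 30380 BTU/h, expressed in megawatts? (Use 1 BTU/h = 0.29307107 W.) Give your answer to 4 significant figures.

-0.008174 megawatts

0.9921 PS = 0.000729688 MW and 30380 BTU/h = 0.00890350 MW.
0.000729688 − 0.00890350 ≈ -0.008174 MW.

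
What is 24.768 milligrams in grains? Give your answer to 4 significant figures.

1 mg = 0.0154324 gr.
Then 24.768 × 0.0154324 ≈ 0.3822 gr.

0.3822 gr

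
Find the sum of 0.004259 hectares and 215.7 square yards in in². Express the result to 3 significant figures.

346000 in²

0.004259 ha = 66014.6 in² and 215.7 yd² = 279547 in².
66014.6 + 279547 ≈ 346000 in².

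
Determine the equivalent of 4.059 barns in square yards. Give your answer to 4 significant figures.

4.855e-28 square yards

1 barn = 1.19599e-28 square yards.
Then 4.059 × 1.19599e-28 ≈ 4.855e-28 yd².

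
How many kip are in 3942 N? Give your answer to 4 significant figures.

0.8862 kip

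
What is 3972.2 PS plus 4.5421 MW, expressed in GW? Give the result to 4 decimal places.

3972.2 PS = 0.00292155 GW and 4.5421 MW = 0.00454210 GW.
0.00292155 + 0.00454210 ≈ 0.0075 GW.

0.0075 GW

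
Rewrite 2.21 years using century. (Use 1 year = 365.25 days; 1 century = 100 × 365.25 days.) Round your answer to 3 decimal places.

0.022 century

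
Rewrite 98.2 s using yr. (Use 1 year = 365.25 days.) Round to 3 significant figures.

3.11e-6 years

1 s = 3.16881e-8 yr.
So 98.2 × 3.16881e-8 ≈ 3.11e-6 yr.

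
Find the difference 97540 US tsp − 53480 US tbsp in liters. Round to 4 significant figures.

-310.0 L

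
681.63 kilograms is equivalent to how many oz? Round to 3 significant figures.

1 kg = 35.2740 oz.
681.63 × 35.2740 ≈ 24000 oz.

24000 oz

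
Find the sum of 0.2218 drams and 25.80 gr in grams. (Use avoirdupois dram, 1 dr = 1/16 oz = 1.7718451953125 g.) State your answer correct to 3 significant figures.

0.2218 dr = 0.392995 g and 25.80 gr = 1.67181 g.
0.392995 + 1.67181 ≈ 2.06 g.

2.06 g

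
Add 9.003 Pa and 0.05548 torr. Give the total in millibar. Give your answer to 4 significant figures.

0.1640 millibar

9.003 Pa = 0.09003000 mbar and 0.05548 torr = 0.07396725 mbar.
0.09003000 + 0.07396725 ≈ 0.1640 mbar.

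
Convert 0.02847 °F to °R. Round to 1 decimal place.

459.7 degrees Rankine

°R = °F + 459.67.
Applying the formula gives 459.7 °R.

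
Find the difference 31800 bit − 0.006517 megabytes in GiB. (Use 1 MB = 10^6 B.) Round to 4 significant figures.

31800 bit = 3.70201 × 10^-6 GiB and 0.006517 MB = 6.06943 × 10^-6 GiB.
3.70201 × 10^-6 − 6.06943 × 10^-6 ≈ -2.367 × 10^-6 GiB.

-2.367 × 10^-6 GiB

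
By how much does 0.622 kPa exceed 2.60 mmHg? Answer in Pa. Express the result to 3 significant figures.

0.622 kPa = 622.000 Pa and 2.60 mmHg = 346.638 Pa.
622.000 − 346.638 ≈ 275 Pa.

275 Pa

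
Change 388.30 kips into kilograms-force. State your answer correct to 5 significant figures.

1 kip = 453.592 kilograms-force.
Thus 388.30 × 453.592 ≈ 176130 kgf.

176130 kgf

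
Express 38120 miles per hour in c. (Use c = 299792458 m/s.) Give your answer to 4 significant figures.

5.684 × 10^-5 c

1 mph = 1.49116 × 10^-9 c.
So 38120 × 1.49116 × 10^-9 ≈ 5.684 × 10^-5 c.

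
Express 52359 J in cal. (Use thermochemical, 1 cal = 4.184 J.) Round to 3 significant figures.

1 joule = 0.239006 calories.
Then 52359 × 0.239006 ≈ 12500 cal.

12500 calories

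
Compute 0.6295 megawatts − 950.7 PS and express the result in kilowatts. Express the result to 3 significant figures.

-69.7 kW

0.6295 MW = 629.500 kW and 950.7 PS = 699.239 kW.
629.500 − 699.239 ≈ -69.7 kW.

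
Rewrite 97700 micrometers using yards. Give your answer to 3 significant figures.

0.107 yards

1 μm = 1.09361 × 10^-6 yd.
97700 × 1.09361 × 10^-6 ≈ 0.107 yd.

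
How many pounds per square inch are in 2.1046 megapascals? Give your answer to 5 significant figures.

1 MPa = 145.038 psi.
2.1046 × 145.038 ≈ 305.25 psi.

305.25 psi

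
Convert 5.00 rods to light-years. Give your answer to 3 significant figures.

1 rod = 5.31587 × 10^-16 ly.
So 5.00 × 5.31587 × 10^-16 ≈ 2.66 × 10^-15 ly.

2.66 × 10^-15 ly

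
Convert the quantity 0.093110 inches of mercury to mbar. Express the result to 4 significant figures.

3.153 mbar

1 inHg = 33.8639 mbar.
Then 0.093110 × 33.8639 ≈ 3.153 mbar.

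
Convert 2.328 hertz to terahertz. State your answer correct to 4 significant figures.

2.328 × 10^-12 terahertz

1 Hz = 1.00000 × 10^-12 THz.
Then 2.328 × 1.00000 × 10^-12 ≈ 2.328 × 10^-12 THz.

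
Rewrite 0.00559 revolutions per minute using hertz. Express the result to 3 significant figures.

9.32e-5 hertz

1 rpm = 0.0166667 hertz.
Thus 0.00559 × 0.0166667 ≈ 9.32e-5 Hz.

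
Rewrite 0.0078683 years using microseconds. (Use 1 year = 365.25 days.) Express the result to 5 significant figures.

1 year = 3.15576 × 10^13 μs.
0.0078683 × 3.15576 × 10^13 ≈ 2.4830 × 10^11 μs.

2.4830 × 10^11 μs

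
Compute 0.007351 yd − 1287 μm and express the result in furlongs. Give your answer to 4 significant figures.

0.007351 yd = 3.34136 × 10^-5 furlong and 1287 μm = 6.39764 × 10^-6 furlong.
3.34136 × 10^-5 − 6.39764 × 10^-6 ≈ 2.702 × 10^-5 furlong.

2.702 × 10^-5 furlong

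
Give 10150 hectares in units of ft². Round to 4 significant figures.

1 hectare = 107639 ft².
Thus 10150 × 107639 ≈ 1.093e+9 ft².

1.093e+9 ft²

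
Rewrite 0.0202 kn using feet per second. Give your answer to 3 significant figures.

0.0341 feet per second

1 knot = 1.68781 ft/s.
Then 0.0202 × 1.68781 ≈ 0.0341 ft/s.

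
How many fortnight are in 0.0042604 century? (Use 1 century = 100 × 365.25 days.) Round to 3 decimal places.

11.115 fortnights

1 century = 2608.93 fortnights.
Then 0.0042604 × 2608.93 ≈ 11.115 fortnight.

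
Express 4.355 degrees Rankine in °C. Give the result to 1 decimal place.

°R = (°C + 273.15) × 9/5.
Applying the formula gives -270.7 °C.

-270.7 °C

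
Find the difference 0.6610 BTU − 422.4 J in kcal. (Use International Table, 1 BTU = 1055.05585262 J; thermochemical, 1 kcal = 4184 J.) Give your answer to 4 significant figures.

0.6610 BTU = 0.1666807 kcal and 422.4 J = 0.1009560 kcal.
0.1666807 − 0.1009560 ≈ 0.06572 kcal.

0.06572 kcal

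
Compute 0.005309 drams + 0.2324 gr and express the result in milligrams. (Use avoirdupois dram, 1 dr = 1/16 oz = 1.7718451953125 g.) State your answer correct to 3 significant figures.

0.005309 dr = 9.40673 mg and 0.2324 gr = 15.0593 mg.
9.40673 + 15.0593 ≈ 24.5 mg.

24.5 mg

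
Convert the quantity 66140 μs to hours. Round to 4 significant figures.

1.837e-5 h

1 μs = 2.77778e-10 hours.
Thus 66140 × 2.77778e-10 ≈ 1.837e-5 h.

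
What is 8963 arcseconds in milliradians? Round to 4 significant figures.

1 arcsec = 0.00484814 mrad.
Thus 8963 × 0.00484814 ≈ 43.45 mrad.

43.45 mrad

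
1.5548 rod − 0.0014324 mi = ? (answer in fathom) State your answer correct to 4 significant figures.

3.015 fathom

1.5548 rod = 4.27570 fathom and 0.0014324 mi = 1.26051 fathom.
4.27570 − 1.26051 ≈ 3.015 fathom.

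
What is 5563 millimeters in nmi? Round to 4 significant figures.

0.003004 nmi

1 millimeter = 5.39957e-7 nmi.
Then 5563 × 5.39957e-7 ≈ 0.003004 nmi.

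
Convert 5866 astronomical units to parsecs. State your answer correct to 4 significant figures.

0.02844 pc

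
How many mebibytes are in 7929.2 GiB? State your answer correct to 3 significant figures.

8.12e+6 MiB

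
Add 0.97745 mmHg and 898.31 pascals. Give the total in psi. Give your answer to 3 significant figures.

0.149 psi

0.97745 mmHg = 0.0189007 psi and 898.31 Pa = 0.130289 psi.
0.0189007 + 0.130289 ≈ 0.149 psi.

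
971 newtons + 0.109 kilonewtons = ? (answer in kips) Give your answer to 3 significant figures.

0.243 kips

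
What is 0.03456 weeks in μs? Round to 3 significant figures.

1 wk = 6.04800e+11 μs.
So 0.03456 × 6.04800e+11 ≈ 2.09e+10 μs.

2.09e+10 microseconds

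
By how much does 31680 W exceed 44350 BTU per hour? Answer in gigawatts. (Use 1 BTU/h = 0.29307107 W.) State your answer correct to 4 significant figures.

1.868 × 10^-5 gigawatts

31680 W = 3.16800 × 10^-5 GW and 44350 BTU/h = 1.29977 × 10^-5 GW.
3.16800 × 10^-5 − 1.29977 × 10^-5 ≈ 1.868 × 10^-5 GW.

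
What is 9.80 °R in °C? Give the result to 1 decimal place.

-267.7 degrees Celsius

°R = (°C + 273.15) × 9/5.
Applying the formula gives -267.7 °C.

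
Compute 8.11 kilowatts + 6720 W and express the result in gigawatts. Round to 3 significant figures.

1.48 × 10^-5 gigawatts

8.11 kW = 8.11000 × 10^-6 GW and 6720 W = 6.72000 × 10^-6 GW.
8.11000 × 10^-6 + 6.72000 × 10^-6 ≈ 1.48 × 10^-5 GW.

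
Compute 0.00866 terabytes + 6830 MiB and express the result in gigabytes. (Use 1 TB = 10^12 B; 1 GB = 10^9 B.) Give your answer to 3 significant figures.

15.8 gigabytes

0.00866 TB = 8.66000 GB and 6830 MiB = 7.16177 GB.
8.66000 + 7.16177 ≈ 15.8 GB.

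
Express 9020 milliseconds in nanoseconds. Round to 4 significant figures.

1 ms = 1.00000 × 10^6 nanoseconds.
So 9020 × 1.00000 × 10^6 ≈ 9.020 × 10^9 ns.

9.020 × 10^9 nanoseconds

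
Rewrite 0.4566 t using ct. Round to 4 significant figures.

2.283e+6 ct

1 t = 5.00000e+6 ct.
Thus 0.4566 × 5.00000e+6 ≈ 2.283e+6 ct.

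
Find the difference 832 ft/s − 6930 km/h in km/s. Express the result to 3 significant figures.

-1.67 kilometers per second

832 ft/s = 0.253594 km/s and 6930 km/h = 1.92500 km/s.
0.253594 − 1.92500 ≈ -1.67 km/s.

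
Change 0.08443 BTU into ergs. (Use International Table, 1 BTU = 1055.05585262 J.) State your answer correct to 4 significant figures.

8.908e+8 erg

1 British thermal unit = 1.05506e+10 erg.
Thus 0.08443 × 1.05506e+10 ≈ 8.908e+8 erg.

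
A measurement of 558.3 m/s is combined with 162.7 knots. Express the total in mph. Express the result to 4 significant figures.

1436 mph

558.3 m/s = 1248.88 mph and 162.7 kn = 187.232 mph.
1248.88 + 187.232 ≈ 1436 mph.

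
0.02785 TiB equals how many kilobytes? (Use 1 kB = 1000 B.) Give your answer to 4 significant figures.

1 tebibyte = 1.09951e+9 kB.
So 0.02785 × 1.09951e+9 ≈ 3.062e+7 kB.

3.062e+7 kilobytes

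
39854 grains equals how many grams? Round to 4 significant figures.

2582 grams

1 gr = 0.0647989 g.
So 39854 × 0.0647989 ≈ 2582 g.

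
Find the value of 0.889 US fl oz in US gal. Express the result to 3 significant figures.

1 US fluid ounce = 0.00781250 US gal.
Then 0.889 × 0.00781250 ≈ 0.00695 US gal.

0.00695 US gal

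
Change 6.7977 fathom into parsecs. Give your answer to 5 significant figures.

1 fathom = 5.92674 × 10^-17 pc.
Then 6.7977 × 5.92674 × 10^-17 ≈ 4.0288 × 10^-16 pc.

4.0288 × 10^-16 parsecs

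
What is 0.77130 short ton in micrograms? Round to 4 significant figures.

1 short ton = 9.07185 × 10^11 micrograms.
0.77130 × 9.07185 × 10^11 ≈ 6.997 × 10^11 μg.

6.997 × 10^11 μg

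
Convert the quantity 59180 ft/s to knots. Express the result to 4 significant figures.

1 ft/s = 0.592484 kn.
59180 × 0.592484 ≈ 35060 kn.

35060 kn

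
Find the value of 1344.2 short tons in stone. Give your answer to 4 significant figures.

1 short ton = 142.857 stone.
1344.2 × 142.857 ≈ 192000 st.

192000 st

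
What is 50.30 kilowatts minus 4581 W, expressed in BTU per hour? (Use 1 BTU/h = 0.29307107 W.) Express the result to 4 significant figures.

50.30 kW = 171631 BTU/h and 4581 W = 15631.0 BTU/h.
171631 − 15631.0 ≈ 156000 BTU/h.

156000 BTU per hour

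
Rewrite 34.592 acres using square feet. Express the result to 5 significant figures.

1.5068 × 10^6 square feet

1 acre = 43560.0 ft².
Thus 34.592 × 43560.0 ≈ 1.5068 × 10^6 ft².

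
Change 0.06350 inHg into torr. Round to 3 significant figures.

1.61 torr

1 inHg = 25.4000 torr.
Thus 0.06350 × 25.4000 ≈ 1.61 torr.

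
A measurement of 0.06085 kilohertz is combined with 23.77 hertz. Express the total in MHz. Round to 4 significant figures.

8.462e-5 MHz

0.06085 kHz = 6.08500e-5 MHz and 23.77 Hz = 2.37700e-5 MHz.
6.08500e-5 + 2.37700e-5 ≈ 8.462e-5 MHz.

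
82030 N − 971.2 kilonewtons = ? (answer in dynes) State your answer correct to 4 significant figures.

82030 N = 8.20300e+9 dyn and 971.2 kN = 9.71200e+10 dyn.
8.20300e+9 − 9.71200e+10 ≈ -8.892e+10 dyn.

-8.892e+10 dyn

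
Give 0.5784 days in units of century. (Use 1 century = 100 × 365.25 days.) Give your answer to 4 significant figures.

1 day = 2.73785e-5 century.
Thus 0.5784 × 2.73785e-5 ≈ 1.584e-5 century.

1.584e-5 centuries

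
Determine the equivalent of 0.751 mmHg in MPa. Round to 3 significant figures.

1 mmHg = 0.000133322 megapascals.
Then 0.751 × 0.000133322 ≈ 0.000100 MPa.

0.000100 MPa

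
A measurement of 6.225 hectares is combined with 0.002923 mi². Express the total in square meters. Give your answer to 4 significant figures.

6.225 ha = 62250.0 m² and 0.002923 mi² = 7570.54 m².
62250.0 + 7570.54 ≈ 69820 m².

69820 m²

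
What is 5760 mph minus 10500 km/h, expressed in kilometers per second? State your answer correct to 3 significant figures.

-0.342 km/s

5760 mph = 2.57495 km/s and 10500 km/h = 2.91667 km/s.
2.57495 − 2.91667 ≈ -0.342 km/s.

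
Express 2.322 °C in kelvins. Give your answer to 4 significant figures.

275.5 K

K = °C + 273.15.
Applying the formula gives 275.5 K.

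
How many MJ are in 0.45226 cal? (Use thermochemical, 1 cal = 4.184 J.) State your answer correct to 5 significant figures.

1.8923 × 10^-6 megajoules

1 cal = 4.18400 × 10^-6 MJ.
So 0.45226 × 4.18400 × 10^-6 ≈ 1.8923 × 10^-6 MJ.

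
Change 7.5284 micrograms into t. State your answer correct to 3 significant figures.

7.53e-12 metric tons

1 microgram = 1.00000e-12 t.
So 7.5284 × 1.00000e-12 ≈ 7.53e-12 t.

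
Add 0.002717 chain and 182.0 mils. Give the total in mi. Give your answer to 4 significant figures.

3.683e-5 mi

0.002717 chain = 3.39625e-5 mi and 182.0 mil = 2.87247e-6 mi.
3.39625e-5 + 2.87247e-6 ≈ 3.683e-5 mi.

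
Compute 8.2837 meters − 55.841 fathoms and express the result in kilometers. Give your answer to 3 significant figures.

8.2837 m = 0.00828370 km and 55.841 fathom = 0.102122 km.
0.00828370 − 0.102122 ≈ -0.0938 km.

-0.0938 kilometers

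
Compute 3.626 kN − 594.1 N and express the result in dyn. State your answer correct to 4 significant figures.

3.626 kN = 3.62600e+8 dyn and 594.1 N = 5.94100e+7 dyn.
3.62600e+8 − 5.94100e+7 ≈ 3.032e+8 dyn.

3.032e+8 dynes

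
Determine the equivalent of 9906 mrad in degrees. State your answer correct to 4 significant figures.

567.6 °

1 milliradian = 0.0572958 °.
Thus 9906 × 0.0572958 ≈ 567.6 °.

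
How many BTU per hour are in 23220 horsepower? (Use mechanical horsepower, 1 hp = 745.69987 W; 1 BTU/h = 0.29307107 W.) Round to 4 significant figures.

1 hp = 2544.43 BTU/h.
23220 × 2544.43 ≈ 5.908e+7 BTU/h.

5.908e+7 BTU per hour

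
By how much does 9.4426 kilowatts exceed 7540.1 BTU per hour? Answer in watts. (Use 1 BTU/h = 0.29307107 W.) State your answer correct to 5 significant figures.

9.4426 kW = 9442.60 W and 7540.1 BTU/h = 2209.79 W.
9442.60 − 2209.79 ≈ 7232.8 W.

7232.8 W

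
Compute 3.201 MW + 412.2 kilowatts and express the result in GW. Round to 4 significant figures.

3.201 MW = 0.00320100 GW and 412.2 kW = 0.000412200 GW.
0.00320100 + 0.000412200 ≈ 0.003613 GW.

0.003613 gigawatts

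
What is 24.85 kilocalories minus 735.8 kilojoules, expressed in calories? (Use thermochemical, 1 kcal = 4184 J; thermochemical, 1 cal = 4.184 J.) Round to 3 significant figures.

24.85 kcal = 24850.0 cal and 735.8 kJ = 175860 cal.
24850.0 − 175860 ≈ -151000 cal.

-151000 calories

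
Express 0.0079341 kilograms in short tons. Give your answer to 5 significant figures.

1 kilogram = 0.00110231 short ton.
Then 0.0079341 × 0.00110231 ≈ 8.7458e-6 short ton.

8.7458e-6 short ton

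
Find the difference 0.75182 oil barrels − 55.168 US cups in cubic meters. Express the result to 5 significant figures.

0.10648 cubic meters

0.75182 bbl = 0.119530 m³ and 55.168 US cup = 0.0130521 m³.
0.119530 − 0.0130521 ≈ 0.10648 m³.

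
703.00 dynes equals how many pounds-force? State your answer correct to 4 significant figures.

0.001580 pounds-force

1 dyne = 2.24809e-6 pounds-force.
Then 703.00 × 2.24809e-6 ≈ 0.001580 lbf.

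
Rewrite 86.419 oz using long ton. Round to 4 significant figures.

0.002411 long ton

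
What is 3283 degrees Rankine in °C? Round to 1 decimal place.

1550.7 °C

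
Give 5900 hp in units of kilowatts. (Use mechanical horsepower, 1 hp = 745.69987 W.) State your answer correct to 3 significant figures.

1 hp = 0.745700 kilowatts.
Thus 5900 × 0.745700 ≈ 4400 kW.

4400 kW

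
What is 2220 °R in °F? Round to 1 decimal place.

°R = °F + 459.67.
Applying the formula gives 1760.3 °F.

1760.3 °F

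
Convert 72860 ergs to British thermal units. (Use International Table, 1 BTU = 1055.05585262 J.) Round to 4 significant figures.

1 erg = 9.47817 × 10^-11 BTU.
So 72860 × 9.47817 × 10^-11 ≈ 6.906 × 10^-6 BTU.

6.906 × 10^-6 BTU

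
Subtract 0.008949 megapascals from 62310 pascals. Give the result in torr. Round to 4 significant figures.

62310 Pa = 467.363 torr and 0.008949 MPa = 67.1230 torr.
467.363 − 67.1230 ≈ 400.2 torr.

400.2 torr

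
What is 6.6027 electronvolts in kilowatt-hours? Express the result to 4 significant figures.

2.939e-25 kWh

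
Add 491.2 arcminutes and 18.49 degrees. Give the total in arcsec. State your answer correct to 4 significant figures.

491.2 arcmin = 29472.0 arcsec and 18.49 ° = 66564.0 arcsec.
29472.0 + 66564.0 ≈ 96040 arcsec.

96040 arcsec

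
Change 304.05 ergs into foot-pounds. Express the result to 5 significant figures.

1 erg = 7.37562 × 10^-8 foot-pounds.
So 304.05 × 7.37562 × 10^-8 ≈ 2.2426 × 10^-5 ft·lbf.

2.2426 × 10^-5 ft·lbf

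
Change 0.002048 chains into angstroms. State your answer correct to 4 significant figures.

4.120 × 10^8 angstroms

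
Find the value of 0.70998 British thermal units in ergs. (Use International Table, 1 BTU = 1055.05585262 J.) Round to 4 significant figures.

1 BTU = 1.05506e+10 ergs.
Thus 0.70998 × 1.05506e+10 ≈ 7.491e+9 erg.

7.491e+9 erg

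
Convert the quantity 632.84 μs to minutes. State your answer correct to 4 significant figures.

1.055 × 10^-5 minutes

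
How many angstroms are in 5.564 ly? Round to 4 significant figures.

5.264 × 10^26 angstroms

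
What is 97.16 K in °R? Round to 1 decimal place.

174.9 °R

°R = K × 9/5.
Applying the formula gives 174.9 °R.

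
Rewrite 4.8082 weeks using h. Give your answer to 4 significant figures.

807.8 h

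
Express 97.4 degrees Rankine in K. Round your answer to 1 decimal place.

54.1 K

°R = K × 9/5.
Applying the formula gives 54.1 K.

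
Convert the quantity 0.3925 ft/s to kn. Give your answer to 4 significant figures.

1 foot per second = 0.592484 kn.
Then 0.3925 × 0.592484 ≈ 0.2325 kn.

0.2325 kn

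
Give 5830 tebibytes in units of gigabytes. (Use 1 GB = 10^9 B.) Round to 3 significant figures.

6.41 × 10^6 gigabytes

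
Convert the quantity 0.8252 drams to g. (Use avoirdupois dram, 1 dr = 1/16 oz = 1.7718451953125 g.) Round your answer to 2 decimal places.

1.46 g

1 dram = 1.77185 g.
Then 0.8252 × 1.77185 ≈ 1.46 g.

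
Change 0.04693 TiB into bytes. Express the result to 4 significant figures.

5.160 × 10^10 B

1 TiB = 1.09951 × 10^12 B.
So 0.04693 × 1.09951 × 10^12 ≈ 5.160 × 10^10 B.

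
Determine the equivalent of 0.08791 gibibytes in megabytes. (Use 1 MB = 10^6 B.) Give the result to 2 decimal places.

1 GiB = 1073.74 megabytes.
Then 0.08791 × 1073.74 ≈ 94.39 MB.

94.39 MB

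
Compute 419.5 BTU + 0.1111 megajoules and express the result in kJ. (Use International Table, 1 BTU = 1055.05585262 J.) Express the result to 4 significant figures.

553.7 kilojoules

419.5 BTU = 442.596 kJ and 0.1111 MJ = 111.100 kJ.
442.596 + 111.100 ≈ 553.7 kJ.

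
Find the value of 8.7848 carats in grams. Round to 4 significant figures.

1.757 grams

1 ct = 0.200000 g.
Thus 8.7848 × 0.200000 ≈ 1.757 g.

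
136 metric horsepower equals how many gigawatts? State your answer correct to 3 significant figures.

0.000100 GW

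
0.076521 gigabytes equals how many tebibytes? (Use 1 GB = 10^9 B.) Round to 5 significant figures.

1 GB = 0.000909495 TiB.
0.076521 × 0.000909495 ≈ 6.9595 × 10^-5 TiB.

6.9595 × 10^-5 TiB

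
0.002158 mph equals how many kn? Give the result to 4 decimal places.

0.0019 kn

1 mile per hour = 0.868976 kn.
Thus 0.002158 × 0.868976 ≈ 0.0019 kn.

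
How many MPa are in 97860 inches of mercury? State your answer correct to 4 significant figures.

331.4 megapascals

1 inch of mercury = 0.00338639 megapascals.
97860 × 0.00338639 ≈ 331.4 MPa.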